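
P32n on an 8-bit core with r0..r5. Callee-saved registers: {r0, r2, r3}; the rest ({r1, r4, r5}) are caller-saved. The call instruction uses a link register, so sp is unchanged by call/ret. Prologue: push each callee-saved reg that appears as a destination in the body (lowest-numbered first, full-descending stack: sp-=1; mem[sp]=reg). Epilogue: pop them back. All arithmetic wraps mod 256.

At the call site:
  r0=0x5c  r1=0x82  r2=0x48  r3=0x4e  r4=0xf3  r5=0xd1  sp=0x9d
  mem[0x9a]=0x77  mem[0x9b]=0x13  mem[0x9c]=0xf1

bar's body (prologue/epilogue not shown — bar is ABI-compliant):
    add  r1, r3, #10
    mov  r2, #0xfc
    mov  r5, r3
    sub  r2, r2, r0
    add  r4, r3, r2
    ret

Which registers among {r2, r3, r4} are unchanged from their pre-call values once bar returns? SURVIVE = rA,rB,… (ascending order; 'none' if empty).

prologue: push r2 -> mem[0x9c]=0x48, sp=0x9c
body[0] add  r1, r3, #10 -> r1=0x58
body[1] mov  r2, #0xfc -> r2=0xfc
body[2] mov  r5, r3 -> r5=0x4e
body[3] sub  r2, r2, r0 -> r2=0xa0
body[4] add  r4, r3, r2 -> r4=0xee
epilogue: pop r2=0x48, sp=0x9d
r2: callee-saved, written=True
r3: callee-saved, written=False
r4: caller-saved, written=True

SURVIVE = r2,r3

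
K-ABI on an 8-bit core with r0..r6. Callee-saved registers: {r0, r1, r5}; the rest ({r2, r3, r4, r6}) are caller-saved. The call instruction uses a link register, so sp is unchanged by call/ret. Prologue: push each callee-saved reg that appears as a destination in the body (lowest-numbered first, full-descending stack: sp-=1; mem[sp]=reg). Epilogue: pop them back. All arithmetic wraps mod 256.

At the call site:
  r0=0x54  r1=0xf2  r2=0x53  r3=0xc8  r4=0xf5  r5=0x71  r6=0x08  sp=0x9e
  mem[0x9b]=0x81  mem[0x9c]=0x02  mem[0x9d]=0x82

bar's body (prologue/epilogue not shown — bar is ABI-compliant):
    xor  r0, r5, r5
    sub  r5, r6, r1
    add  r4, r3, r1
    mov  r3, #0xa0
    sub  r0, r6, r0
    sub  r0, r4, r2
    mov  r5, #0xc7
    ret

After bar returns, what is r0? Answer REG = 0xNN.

prologue: push r0 -> mem[0x9d]=0x54, sp=0x9d
prologue: push r5 -> mem[0x9c]=0x71, sp=0x9c
body[0] xor  r0, r5, r5 -> r0=0x00
body[1] sub  r5, r6, r1 -> r5=0x16
body[2] add  r4, r3, r1 -> r4=0xba
body[3] mov  r3, #0xa0 -> r3=0xa0
body[4] sub  r0, r6, r0 -> r0=0x08
body[5] sub  r0, r4, r2 -> r0=0x67
body[6] mov  r5, #0xc7 -> r5=0xc7
epilogue: pop r5=0x71, sp=0x9d
epilogue: pop r0=0x54, sp=0x9e
r0 is callee-saved -> restored

REG = 0x54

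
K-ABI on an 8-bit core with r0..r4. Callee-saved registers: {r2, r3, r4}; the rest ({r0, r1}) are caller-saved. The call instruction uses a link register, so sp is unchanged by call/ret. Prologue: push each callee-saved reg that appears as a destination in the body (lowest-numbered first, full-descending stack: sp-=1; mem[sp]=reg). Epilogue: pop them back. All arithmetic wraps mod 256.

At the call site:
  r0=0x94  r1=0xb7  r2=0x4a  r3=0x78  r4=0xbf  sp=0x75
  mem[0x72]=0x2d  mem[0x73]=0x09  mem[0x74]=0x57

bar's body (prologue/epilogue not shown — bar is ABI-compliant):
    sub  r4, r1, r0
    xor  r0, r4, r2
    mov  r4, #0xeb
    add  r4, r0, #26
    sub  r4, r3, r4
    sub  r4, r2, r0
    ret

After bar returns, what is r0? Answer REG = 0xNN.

prologue: push r4 -> mem[0x74]=0xbf, sp=0x74
body[0] sub  r4, r1, r0 -> r4=0x23
body[1] xor  r0, r4, r2 -> r0=0x69
body[2] mov  r4, #0xeb -> r4=0xeb
body[3] add  r4, r0, #26 -> r4=0x83
body[4] sub  r4, r3, r4 -> r4=0xf5
body[5] sub  r4, r2, r0 -> r4=0xe1
epilogue: pop r4=0xbf, sp=0x75
r0 is caller-saved -> body value

REG = 0x69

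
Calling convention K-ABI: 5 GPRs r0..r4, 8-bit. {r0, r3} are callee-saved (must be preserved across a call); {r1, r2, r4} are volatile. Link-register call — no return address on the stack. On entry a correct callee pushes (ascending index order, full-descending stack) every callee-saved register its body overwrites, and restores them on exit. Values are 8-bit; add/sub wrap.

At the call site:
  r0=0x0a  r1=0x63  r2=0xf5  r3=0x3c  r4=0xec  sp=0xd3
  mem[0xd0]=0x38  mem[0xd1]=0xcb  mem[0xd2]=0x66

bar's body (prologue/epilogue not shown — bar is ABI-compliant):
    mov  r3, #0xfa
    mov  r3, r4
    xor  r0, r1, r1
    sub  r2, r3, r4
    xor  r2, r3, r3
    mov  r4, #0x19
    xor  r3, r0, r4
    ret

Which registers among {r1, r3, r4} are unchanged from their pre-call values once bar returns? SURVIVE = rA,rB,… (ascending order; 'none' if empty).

SURVIVE = r1,r3

prologue: push r0 -> mem[0xd2]=0x0a, sp=0xd2
prologue: push r3 -> mem[0xd1]=0x3c, sp=0xd1
body[0] mov  r3, #0xfa -> r3=0xfa
body[1] mov  r3, r4 -> r3=0xec
body[2] xor  r0, r1, r1 -> r0=0x00
body[3] sub  r2, r3, r4 -> r2=0x00
body[4] xor  r2, r3, r3 -> r2=0x00
body[5] mov  r4, #0x19 -> r4=0x19
body[6] xor  r3, r0, r4 -> r3=0x19
epilogue: pop r3=0x3c, sp=0xd2
epilogue: pop r0=0x0a, sp=0xd3
r1: caller-saved, written=False
r3: callee-saved, written=True
r4: caller-saved, written=True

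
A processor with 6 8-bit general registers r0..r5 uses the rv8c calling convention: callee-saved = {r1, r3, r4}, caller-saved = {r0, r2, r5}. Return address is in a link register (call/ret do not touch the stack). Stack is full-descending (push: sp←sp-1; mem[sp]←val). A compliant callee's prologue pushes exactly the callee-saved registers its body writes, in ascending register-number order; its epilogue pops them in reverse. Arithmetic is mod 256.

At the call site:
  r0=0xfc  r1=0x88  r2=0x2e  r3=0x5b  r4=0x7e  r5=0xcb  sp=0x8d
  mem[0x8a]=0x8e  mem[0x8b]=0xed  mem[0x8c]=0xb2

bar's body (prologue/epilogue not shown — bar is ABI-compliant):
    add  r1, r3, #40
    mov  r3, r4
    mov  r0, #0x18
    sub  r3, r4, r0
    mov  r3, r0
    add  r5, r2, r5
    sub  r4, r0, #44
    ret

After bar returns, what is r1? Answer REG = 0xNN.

REG = 0x88

prologue: push r1 → mem[0x8c]=0x88, sp=0x8c
prologue: push r3 → mem[0x8b]=0x5b, sp=0x8b
prologue: push r4 → mem[0x8a]=0x7e, sp=0x8a
body[0] add  r1, r3, #40 → r1=0x83
body[1] mov  r3, r4 → r3=0x7e
body[2] mov  r0, #0x18 → r0=0x18
body[3] sub  r3, r4, r0 → r3=0x66
body[4] mov  r3, r0 → r3=0x18
body[5] add  r5, r2, r5 → r5=0xf9
body[6] sub  r4, r0, #44 → r4=0xec
epilogue: pop r4=0x7e, sp=0x8b
epilogue: pop r3=0x5b, sp=0x8c
epilogue: pop r1=0x88, sp=0x8d
r1 is callee-saved → restored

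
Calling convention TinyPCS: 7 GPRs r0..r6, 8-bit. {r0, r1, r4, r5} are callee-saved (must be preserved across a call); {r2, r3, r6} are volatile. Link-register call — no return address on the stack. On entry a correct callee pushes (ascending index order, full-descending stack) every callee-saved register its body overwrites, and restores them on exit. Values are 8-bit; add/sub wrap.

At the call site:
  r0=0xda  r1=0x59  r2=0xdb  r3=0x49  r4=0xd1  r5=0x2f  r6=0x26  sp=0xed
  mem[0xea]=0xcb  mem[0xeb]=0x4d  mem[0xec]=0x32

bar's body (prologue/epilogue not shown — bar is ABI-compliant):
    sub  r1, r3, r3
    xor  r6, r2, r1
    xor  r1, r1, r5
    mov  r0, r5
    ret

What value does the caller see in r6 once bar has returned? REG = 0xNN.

REG = 0xdb

prologue: push r0 -> mem[0xec]=0xda, sp=0xec
prologue: push r1 -> mem[0xeb]=0x59, sp=0xeb
body[0] sub  r1, r3, r3 -> r1=0x00
body[1] xor  r6, r2, r1 -> r6=0xdb
body[2] xor  r1, r1, r5 -> r1=0x2f
body[3] mov  r0, r5 -> r0=0x2f
epilogue: pop r1=0x59, sp=0xec
epilogue: pop r0=0xda, sp=0xed
r6 is caller-saved -> body value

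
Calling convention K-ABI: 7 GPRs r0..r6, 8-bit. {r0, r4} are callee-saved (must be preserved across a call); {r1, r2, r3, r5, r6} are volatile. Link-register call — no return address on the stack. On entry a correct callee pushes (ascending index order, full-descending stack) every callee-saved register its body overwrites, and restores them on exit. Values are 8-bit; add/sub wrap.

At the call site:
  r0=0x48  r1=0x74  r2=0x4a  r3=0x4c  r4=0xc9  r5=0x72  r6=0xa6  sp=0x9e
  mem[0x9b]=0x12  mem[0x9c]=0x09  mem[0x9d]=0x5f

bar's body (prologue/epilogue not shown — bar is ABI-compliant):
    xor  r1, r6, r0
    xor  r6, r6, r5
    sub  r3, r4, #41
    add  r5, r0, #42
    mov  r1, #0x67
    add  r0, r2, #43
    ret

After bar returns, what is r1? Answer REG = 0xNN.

prologue: push r0 → mem[0x9d]=0x48, sp=0x9d
body[0] xor  r1, r6, r0 → r1=0xee
body[1] xor  r6, r6, r5 → r6=0xd4
body[2] sub  r3, r4, #41 → r3=0xa0
body[3] add  r5, r0, #42 → r5=0x72
body[4] mov  r1, #0x67 → r1=0x67
body[5] add  r0, r2, #43 → r0=0x75
epilogue: pop r0=0x48, sp=0x9e
r1 is caller-saved → body value

REG = 0x67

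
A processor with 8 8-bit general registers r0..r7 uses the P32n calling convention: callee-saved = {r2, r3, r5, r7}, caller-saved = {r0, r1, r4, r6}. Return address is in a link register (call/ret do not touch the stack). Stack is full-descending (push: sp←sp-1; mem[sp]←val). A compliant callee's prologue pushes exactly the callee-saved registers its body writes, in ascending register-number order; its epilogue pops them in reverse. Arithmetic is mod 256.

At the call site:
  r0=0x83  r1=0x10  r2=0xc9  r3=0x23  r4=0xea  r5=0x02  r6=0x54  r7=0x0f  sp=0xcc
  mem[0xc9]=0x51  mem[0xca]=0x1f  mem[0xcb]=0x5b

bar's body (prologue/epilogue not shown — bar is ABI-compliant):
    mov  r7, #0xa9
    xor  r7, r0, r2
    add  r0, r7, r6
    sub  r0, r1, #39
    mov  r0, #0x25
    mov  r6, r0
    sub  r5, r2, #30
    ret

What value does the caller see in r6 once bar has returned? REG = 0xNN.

prologue: push r5 -> mem[0xcb]=0x02, sp=0xcb
prologue: push r7 -> mem[0xca]=0x0f, sp=0xca
body[0] mov  r7, #0xa9 -> r7=0xa9
body[1] xor  r7, r0, r2 -> r7=0x4a
body[2] add  r0, r7, r6 -> r0=0x9e
body[3] sub  r0, r1, #39 -> r0=0xe9
body[4] mov  r0, #0x25 -> r0=0x25
body[5] mov  r6, r0 -> r6=0x25
body[6] sub  r5, r2, #30 -> r5=0xab
epilogue: pop r7=0x0f, sp=0xcb
epilogue: pop r5=0x02, sp=0xcc
r6 is caller-saved -> body value

REG = 0x25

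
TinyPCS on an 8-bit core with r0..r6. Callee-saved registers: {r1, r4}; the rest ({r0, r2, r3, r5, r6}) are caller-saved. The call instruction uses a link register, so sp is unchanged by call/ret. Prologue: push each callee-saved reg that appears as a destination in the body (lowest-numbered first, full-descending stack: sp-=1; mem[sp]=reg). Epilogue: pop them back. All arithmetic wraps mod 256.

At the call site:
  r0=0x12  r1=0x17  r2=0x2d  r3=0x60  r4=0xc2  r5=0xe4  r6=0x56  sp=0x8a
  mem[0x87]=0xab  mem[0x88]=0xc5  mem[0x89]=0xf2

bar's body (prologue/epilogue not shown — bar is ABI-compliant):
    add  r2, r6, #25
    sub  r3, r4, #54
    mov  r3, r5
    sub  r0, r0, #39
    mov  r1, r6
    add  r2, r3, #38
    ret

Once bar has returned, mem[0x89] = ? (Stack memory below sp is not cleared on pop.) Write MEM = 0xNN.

prologue: push r1 -> mem[0x89]=0x17, sp=0x89
body[0] add  r2, r6, #25 -> r2=0x6f
body[1] sub  r3, r4, #54 -> r3=0x8c
body[2] mov  r3, r5 -> r3=0xe4
body[3] sub  r0, r0, #39 -> r0=0xeb
body[4] mov  r1, r6 -> r1=0x56
body[5] add  r2, r3, #38 -> r2=0x0a
epilogue: pop r1=0x17, sp=0x8a
prologue pushed ['r1'] at ['0x89']

MEM = 0x17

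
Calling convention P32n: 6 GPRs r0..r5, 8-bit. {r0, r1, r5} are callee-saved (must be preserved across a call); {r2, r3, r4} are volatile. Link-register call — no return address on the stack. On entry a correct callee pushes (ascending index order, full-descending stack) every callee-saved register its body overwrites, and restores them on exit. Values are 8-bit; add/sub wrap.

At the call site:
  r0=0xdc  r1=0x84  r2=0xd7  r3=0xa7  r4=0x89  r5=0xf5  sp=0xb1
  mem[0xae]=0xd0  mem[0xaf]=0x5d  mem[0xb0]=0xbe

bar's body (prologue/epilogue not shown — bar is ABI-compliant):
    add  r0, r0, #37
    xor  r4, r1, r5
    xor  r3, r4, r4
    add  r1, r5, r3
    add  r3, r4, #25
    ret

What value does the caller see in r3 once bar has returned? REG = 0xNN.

REG = 0x8a

prologue: push r0 → mem[0xb0]=0xdc, sp=0xb0
prologue: push r1 → mem[0xaf]=0x84, sp=0xaf
body[0] add  r0, r0, #37 → r0=0x01
body[1] xor  r4, r1, r5 → r4=0x71
body[2] xor  r3, r4, r4 → r3=0x00
body[3] add  r1, r5, r3 → r1=0xf5
body[4] add  r3, r4, #25 → r3=0x8a
epilogue: pop r1=0x84, sp=0xb0
epilogue: pop r0=0xdc, sp=0xb1
r3 is caller-saved → body value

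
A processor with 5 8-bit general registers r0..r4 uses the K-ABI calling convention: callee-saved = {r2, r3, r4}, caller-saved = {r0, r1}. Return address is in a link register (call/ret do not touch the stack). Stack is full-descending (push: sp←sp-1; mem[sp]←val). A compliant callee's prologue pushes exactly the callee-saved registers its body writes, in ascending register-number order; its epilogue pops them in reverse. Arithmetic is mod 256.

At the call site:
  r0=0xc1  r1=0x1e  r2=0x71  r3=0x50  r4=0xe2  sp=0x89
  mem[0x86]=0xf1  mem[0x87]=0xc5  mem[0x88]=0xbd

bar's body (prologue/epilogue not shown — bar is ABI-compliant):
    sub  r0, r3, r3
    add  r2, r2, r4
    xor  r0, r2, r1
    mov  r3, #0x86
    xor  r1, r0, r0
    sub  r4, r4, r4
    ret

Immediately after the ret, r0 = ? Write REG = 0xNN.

REG = 0x4d

prologue: push r2 → mem[0x88]=0x71, sp=0x88
prologue: push r3 → mem[0x87]=0x50, sp=0x87
prologue: push r4 → mem[0x86]=0xe2, sp=0x86
body[0] sub  r0, r3, r3 → r0=0x00
body[1] add  r2, r2, r4 → r2=0x53
body[2] xor  r0, r2, r1 → r0=0x4d
body[3] mov  r3, #0x86 → r3=0x86
body[4] xor  r1, r0, r0 → r1=0x00
body[5] sub  r4, r4, r4 → r4=0x00
epilogue: pop r4=0xe2, sp=0x87
epilogue: pop r3=0x50, sp=0x88
epilogue: pop r2=0x71, sp=0x89
r0 is caller-saved → body value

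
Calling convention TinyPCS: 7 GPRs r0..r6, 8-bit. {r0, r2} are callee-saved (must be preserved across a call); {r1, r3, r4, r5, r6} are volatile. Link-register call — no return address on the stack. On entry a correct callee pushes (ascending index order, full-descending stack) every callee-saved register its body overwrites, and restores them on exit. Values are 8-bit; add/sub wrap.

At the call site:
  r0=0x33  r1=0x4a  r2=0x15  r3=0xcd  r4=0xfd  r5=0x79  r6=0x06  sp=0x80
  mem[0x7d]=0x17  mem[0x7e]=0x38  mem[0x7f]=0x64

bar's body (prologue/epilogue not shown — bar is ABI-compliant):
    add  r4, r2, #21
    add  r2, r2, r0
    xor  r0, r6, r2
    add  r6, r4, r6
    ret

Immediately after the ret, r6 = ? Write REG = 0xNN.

prologue: push r0 → mem[0x7f]=0x33, sp=0x7f
prologue: push r2 → mem[0x7e]=0x15, sp=0x7e
body[0] add  r4, r2, #21 → r4=0x2a
body[1] add  r2, r2, r0 → r2=0x48
body[2] xor  r0, r6, r2 → r0=0x4e
body[3] add  r6, r4, r6 → r6=0x30
epilogue: pop r2=0x15, sp=0x7f
epilogue: pop r0=0x33, sp=0x80
r6 is caller-saved → body value

REG = 0x30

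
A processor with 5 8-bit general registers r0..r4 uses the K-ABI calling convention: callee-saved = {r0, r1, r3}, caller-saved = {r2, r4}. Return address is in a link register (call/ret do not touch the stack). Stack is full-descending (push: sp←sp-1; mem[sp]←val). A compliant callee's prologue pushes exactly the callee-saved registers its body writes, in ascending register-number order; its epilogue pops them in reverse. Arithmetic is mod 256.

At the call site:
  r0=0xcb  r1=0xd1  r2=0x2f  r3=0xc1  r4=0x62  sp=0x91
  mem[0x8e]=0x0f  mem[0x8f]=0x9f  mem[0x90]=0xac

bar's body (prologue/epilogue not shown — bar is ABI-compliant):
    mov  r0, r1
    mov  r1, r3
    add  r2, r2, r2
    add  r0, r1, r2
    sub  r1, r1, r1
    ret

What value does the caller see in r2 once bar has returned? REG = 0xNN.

prologue: push r0 -> mem[0x90]=0xcb, sp=0x90
prologue: push r1 -> mem[0x8f]=0xd1, sp=0x8f
body[0] mov  r0, r1 -> r0=0xd1
body[1] mov  r1, r3 -> r1=0xc1
body[2] add  r2, r2, r2 -> r2=0x5e
body[3] add  r0, r1, r2 -> r0=0x1f
body[4] sub  r1, r1, r1 -> r1=0x00
epilogue: pop r1=0xd1, sp=0x90
epilogue: pop r0=0xcb, sp=0x91
r2 is caller-saved -> body value

REG = 0x5e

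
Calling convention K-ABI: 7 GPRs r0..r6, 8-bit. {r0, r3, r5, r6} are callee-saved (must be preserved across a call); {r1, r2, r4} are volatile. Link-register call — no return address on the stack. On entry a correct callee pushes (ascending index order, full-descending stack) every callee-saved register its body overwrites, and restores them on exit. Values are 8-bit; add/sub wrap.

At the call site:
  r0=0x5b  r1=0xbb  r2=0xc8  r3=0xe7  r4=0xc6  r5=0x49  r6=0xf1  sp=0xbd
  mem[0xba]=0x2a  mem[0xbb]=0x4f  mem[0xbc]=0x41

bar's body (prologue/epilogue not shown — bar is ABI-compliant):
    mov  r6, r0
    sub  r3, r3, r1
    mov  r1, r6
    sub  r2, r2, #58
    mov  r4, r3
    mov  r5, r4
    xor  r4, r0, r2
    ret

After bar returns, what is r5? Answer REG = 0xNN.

prologue: push r3 → mem[0xbc]=0xe7, sp=0xbc
prologue: push r5 → mem[0xbb]=0x49, sp=0xbb
prologue: push r6 → mem[0xba]=0xf1, sp=0xba
body[0] mov  r6, r0 → r6=0x5b
body[1] sub  r3, r3, r1 → r3=0x2c
body[2] mov  r1, r6 → r1=0x5b
body[3] sub  r2, r2, #58 → r2=0x8e
body[4] mov  r4, r3 → r4=0x2c
body[5] mov  r5, r4 → r5=0x2c
body[6] xor  r4, r0, r2 → r4=0xd5
epilogue: pop r6=0xf1, sp=0xbb
epilogue: pop r5=0x49, sp=0xbc
epilogue: pop r3=0xe7, sp=0xbd
r5 is callee-saved → restored

REG = 0x49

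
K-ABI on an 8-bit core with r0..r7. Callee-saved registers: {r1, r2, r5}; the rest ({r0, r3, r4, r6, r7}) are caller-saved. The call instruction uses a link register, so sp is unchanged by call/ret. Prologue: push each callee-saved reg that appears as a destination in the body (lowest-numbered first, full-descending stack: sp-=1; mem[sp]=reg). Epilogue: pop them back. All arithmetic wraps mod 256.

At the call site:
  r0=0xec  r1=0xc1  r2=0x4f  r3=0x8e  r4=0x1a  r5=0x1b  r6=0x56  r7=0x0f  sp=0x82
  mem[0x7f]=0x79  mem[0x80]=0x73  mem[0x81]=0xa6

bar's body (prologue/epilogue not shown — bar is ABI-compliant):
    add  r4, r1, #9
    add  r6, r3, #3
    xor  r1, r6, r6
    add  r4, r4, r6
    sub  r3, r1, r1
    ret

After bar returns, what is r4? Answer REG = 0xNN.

REG = 0x5b

prologue: push r1 -> mem[0x81]=0xc1, sp=0x81
body[0] add  r4, r1, #9 -> r4=0xca
body[1] add  r6, r3, #3 -> r6=0x91
body[2] xor  r1, r6, r6 -> r1=0x00
body[3] add  r4, r4, r6 -> r4=0x5b
body[4] sub  r3, r1, r1 -> r3=0x00
epilogue: pop r1=0xc1, sp=0x82
r4 is caller-saved -> body value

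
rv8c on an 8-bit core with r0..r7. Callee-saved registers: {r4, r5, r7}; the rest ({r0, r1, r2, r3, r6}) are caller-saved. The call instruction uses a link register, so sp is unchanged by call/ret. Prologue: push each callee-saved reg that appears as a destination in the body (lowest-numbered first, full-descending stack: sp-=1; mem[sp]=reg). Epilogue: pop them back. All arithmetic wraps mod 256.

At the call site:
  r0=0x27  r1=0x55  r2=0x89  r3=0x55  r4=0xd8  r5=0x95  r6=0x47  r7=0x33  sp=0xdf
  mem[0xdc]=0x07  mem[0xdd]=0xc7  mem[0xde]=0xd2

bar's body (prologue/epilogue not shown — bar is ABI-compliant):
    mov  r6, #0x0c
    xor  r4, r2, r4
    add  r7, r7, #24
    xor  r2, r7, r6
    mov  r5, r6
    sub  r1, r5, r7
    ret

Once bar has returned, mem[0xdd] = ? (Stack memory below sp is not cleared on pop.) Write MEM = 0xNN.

MEM = 0x95

prologue: push r4 -> mem[0xde]=0xd8, sp=0xde
prologue: push r5 -> mem[0xdd]=0x95, sp=0xdd
prologue: push r7 -> mem[0xdc]=0x33, sp=0xdc
body[0] mov  r6, #0x0c -> r6=0x0c
body[1] xor  r4, r2, r4 -> r4=0x51
body[2] add  r7, r7, #24 -> r7=0x4b
body[3] xor  r2, r7, r6 -> r2=0x47
body[4] mov  r5, r6 -> r5=0x0c
body[5] sub  r1, r5, r7 -> r1=0xc1
epilogue: pop r7=0x33, sp=0xdd
epilogue: pop r5=0x95, sp=0xde
epilogue: pop r4=0xd8, sp=0xdf
prologue pushed ['r4', 'r5', 'r7'] at ['0xde', '0xdd', '0xdc']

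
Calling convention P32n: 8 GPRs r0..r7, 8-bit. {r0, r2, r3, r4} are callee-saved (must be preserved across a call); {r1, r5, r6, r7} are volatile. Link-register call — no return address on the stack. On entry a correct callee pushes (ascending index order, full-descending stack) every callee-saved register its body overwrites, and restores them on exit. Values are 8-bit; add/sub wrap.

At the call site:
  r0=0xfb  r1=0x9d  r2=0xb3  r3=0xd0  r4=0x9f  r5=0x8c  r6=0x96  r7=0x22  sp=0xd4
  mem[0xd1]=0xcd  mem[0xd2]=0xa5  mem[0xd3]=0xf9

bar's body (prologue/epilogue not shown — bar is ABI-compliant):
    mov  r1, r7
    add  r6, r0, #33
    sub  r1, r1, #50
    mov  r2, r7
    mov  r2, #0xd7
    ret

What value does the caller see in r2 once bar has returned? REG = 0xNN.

REG = 0xb3

prologue: push r2 → mem[0xd3]=0xb3, sp=0xd3
body[0] mov  r1, r7 → r1=0x22
body[1] add  r6, r0, #33 → r6=0x1c
body[2] sub  r1, r1, #50 → r1=0xf0
body[3] mov  r2, r7 → r2=0x22
body[4] mov  r2, #0xd7 → r2=0xd7
epilogue: pop r2=0xb3, sp=0xd4
r2 is callee-saved → restored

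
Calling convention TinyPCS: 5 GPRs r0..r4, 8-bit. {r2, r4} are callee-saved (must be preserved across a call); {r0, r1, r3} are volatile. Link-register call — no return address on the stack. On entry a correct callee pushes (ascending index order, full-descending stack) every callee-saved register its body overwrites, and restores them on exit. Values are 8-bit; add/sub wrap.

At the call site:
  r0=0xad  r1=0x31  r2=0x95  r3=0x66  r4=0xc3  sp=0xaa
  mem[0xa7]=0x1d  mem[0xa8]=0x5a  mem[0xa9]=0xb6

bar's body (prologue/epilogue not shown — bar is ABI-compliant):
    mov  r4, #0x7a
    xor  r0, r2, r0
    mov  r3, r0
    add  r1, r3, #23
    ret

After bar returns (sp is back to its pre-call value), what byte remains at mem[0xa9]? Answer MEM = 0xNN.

prologue: push r4 -> mem[0xa9]=0xc3, sp=0xa9
body[0] mov  r4, #0x7a -> r4=0x7a
body[1] xor  r0, r2, r0 -> r0=0x38
body[2] mov  r3, r0 -> r3=0x38
body[3] add  r1, r3, #23 -> r1=0x4f
epilogue: pop r4=0xc3, sp=0xaa
prologue pushed ['r4'] at ['0xa9']

MEM = 0xc3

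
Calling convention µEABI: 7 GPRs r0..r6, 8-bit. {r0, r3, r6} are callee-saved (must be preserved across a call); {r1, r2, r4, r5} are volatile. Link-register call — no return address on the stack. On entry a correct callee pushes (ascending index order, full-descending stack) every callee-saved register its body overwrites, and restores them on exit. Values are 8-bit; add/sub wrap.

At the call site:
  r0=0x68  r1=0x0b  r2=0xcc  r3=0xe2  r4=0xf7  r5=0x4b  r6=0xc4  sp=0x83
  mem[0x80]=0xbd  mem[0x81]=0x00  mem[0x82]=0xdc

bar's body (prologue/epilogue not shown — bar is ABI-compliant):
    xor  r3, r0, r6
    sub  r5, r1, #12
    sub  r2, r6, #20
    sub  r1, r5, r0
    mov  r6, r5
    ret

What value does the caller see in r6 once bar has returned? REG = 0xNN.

prologue: push r3 → mem[0x82]=0xe2, sp=0x82
prologue: push r6 → mem[0x81]=0xc4, sp=0x81
body[0] xor  r3, r0, r6 → r3=0xac
body[1] sub  r5, r1, #12 → r5=0xff
body[2] sub  r2, r6, #20 → r2=0xb0
body[3] sub  r1, r5, r0 → r1=0x97
body[4] mov  r6, r5 → r6=0xff
epilogue: pop r6=0xc4, sp=0x82
epilogue: pop r3=0xe2, sp=0x83
r6 is callee-saved → restored

REG = 0xc4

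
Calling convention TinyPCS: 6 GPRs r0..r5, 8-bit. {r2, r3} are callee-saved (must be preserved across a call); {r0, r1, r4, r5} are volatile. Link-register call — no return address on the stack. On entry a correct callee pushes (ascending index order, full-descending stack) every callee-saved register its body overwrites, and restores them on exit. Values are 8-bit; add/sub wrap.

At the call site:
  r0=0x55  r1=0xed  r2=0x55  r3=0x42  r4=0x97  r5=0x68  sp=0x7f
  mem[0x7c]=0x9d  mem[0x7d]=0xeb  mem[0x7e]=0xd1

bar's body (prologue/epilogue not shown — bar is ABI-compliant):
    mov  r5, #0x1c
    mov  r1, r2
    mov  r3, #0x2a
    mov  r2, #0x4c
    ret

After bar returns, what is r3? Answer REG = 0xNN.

prologue: push r2 → mem[0x7e]=0x55, sp=0x7e
prologue: push r3 → mem[0x7d]=0x42, sp=0x7d
body[0] mov  r5, #0x1c → r5=0x1c
body[1] mov  r1, r2 → r1=0x55
body[2] mov  r3, #0x2a → r3=0x2a
body[3] mov  r2, #0x4c → r2=0x4c
epilogue: pop r3=0x42, sp=0x7e
epilogue: pop r2=0x55, sp=0x7f
r3 is callee-saved → restored

REG = 0x42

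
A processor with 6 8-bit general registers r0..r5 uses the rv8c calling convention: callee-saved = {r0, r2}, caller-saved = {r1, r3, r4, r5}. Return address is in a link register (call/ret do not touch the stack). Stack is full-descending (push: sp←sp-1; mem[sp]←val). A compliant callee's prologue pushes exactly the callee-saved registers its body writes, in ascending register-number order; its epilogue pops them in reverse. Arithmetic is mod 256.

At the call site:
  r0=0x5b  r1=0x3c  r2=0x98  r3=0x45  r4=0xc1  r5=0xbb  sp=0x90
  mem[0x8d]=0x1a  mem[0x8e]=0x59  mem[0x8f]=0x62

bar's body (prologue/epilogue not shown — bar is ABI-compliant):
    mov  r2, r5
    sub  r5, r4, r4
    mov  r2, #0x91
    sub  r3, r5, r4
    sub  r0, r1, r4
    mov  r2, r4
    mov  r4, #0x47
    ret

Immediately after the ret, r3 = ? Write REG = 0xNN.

REG = 0x3f

prologue: push r0 → mem[0x8f]=0x5b, sp=0x8f
prologue: push r2 → mem[0x8e]=0x98, sp=0x8e
body[0] mov  r2, r5 → r2=0xbb
body[1] sub  r5, r4, r4 → r5=0x00
body[2] mov  r2, #0x91 → r2=0x91
body[3] sub  r3, r5, r4 → r3=0x3f
body[4] sub  r0, r1, r4 → r0=0x7b
body[5] mov  r2, r4 → r2=0xc1
body[6] mov  r4, #0x47 → r4=0x47
epilogue: pop r2=0x98, sp=0x8f
epilogue: pop r0=0x5b, sp=0x90
r3 is caller-saved → body value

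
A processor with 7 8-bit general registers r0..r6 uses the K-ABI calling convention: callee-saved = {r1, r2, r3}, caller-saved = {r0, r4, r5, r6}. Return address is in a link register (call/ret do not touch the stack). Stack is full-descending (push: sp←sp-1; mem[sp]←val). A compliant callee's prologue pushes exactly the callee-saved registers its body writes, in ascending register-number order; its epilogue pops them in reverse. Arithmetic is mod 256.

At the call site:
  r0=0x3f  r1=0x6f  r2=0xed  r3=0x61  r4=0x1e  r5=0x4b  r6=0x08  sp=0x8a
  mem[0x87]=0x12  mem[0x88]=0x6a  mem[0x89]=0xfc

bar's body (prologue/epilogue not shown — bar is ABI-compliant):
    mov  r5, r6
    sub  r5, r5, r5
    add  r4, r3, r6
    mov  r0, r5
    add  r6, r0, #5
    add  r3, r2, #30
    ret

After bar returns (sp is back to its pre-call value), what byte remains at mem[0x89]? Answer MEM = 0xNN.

MEM = 0x61

prologue: push r3 → mem[0x89]=0x61, sp=0x89
body[0] mov  r5, r6 → r5=0x08
body[1] sub  r5, r5, r5 → r5=0x00
body[2] add  r4, r3, r6 → r4=0x69
body[3] mov  r0, r5 → r0=0x00
body[4] add  r6, r0, #5 → r6=0x05
body[5] add  r3, r2, #30 → r3=0x0b
epilogue: pop r3=0x61, sp=0x8a
prologue pushed ['r3'] at ['0x89']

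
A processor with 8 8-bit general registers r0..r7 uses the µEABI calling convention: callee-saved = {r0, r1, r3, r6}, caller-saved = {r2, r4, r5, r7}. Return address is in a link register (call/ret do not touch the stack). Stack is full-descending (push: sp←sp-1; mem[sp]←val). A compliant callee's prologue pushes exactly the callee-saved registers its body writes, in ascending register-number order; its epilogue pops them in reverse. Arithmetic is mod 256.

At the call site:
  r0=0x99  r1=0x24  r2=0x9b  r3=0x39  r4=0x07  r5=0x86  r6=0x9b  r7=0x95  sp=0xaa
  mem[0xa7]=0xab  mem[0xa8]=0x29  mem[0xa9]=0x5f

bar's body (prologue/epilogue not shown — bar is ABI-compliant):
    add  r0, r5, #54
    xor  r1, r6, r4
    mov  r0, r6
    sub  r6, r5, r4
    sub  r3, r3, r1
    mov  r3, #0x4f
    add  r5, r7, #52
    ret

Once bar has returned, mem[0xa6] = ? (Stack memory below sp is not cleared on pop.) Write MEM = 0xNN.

prologue: push r0 -> mem[0xa9]=0x99, sp=0xa9
prologue: push r1 -> mem[0xa8]=0x24, sp=0xa8
prologue: push r3 -> mem[0xa7]=0x39, sp=0xa7
prologue: push r6 -> mem[0xa6]=0x9b, sp=0xa6
body[0] add  r0, r5, #54 -> r0=0xbc
body[1] xor  r1, r6, r4 -> r1=0x9c
body[2] mov  r0, r6 -> r0=0x9b
body[3] sub  r6, r5, r4 -> r6=0x7f
body[4] sub  r3, r3, r1 -> r3=0x9d
body[5] mov  r3, #0x4f -> r3=0x4f
body[6] add  r5, r7, #52 -> r5=0xc9
epilogue: pop r6=0x9b, sp=0xa7
epilogue: pop r3=0x39, sp=0xa8
epilogue: pop r1=0x24, sp=0xa9
epilogue: pop r0=0x99, sp=0xaa
prologue pushed ['r0', 'r1', 'r3', 'r6'] at ['0xa9', '0xa8', '0xa7', '0xa6']

MEM = 0x9b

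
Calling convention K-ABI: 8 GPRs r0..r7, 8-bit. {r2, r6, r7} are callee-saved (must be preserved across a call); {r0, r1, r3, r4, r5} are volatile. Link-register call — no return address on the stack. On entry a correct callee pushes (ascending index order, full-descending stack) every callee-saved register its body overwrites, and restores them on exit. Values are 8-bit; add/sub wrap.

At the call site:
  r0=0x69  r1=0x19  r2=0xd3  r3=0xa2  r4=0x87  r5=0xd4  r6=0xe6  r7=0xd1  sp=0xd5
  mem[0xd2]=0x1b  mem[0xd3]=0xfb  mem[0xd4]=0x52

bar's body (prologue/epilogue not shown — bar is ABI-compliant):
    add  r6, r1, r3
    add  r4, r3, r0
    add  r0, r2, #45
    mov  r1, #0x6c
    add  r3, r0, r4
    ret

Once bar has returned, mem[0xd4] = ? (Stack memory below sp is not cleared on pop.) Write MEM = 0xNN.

MEM = 0xe6

prologue: push r6 -> mem[0xd4]=0xe6, sp=0xd4
body[0] add  r6, r1, r3 -> r6=0xbb
body[1] add  r4, r3, r0 -> r4=0x0b
body[2] add  r0, r2, #45 -> r0=0x00
body[3] mov  r1, #0x6c -> r1=0x6c
body[4] add  r3, r0, r4 -> r3=0x0b
epilogue: pop r6=0xe6, sp=0xd5
prologue pushed ['r6'] at ['0xd4']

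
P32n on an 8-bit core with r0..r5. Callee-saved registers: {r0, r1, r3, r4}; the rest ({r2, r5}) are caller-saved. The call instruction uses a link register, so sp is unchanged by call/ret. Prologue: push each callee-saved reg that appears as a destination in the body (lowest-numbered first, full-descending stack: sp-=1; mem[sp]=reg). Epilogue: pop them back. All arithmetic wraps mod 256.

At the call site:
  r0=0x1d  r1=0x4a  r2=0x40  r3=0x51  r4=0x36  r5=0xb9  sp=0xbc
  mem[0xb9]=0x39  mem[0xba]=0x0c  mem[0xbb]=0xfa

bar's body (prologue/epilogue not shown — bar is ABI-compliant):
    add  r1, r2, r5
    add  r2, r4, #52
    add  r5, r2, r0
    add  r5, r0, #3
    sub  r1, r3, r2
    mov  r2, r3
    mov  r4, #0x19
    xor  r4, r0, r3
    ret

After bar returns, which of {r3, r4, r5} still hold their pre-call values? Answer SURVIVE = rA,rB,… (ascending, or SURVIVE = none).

SURVIVE = r3,r4

prologue: push r1 -> mem[0xbb]=0x4a, sp=0xbb
prologue: push r4 -> mem[0xba]=0x36, sp=0xba
body[0] add  r1, r2, r5 -> r1=0xf9
body[1] add  r2, r4, #52 -> r2=0x6a
body[2] add  r5, r2, r0 -> r5=0x87
body[3] add  r5, r0, #3 -> r5=0x20
body[4] sub  r1, r3, r2 -> r1=0xe7
body[5] mov  r2, r3 -> r2=0x51
body[6] mov  r4, #0x19 -> r4=0x19
body[7] xor  r4, r0, r3 -> r4=0x4c
epilogue: pop r4=0x36, sp=0xbb
epilogue: pop r1=0x4a, sp=0xbc
r3: callee-saved, written=False
r4: callee-saved, written=True
r5: caller-saved, written=True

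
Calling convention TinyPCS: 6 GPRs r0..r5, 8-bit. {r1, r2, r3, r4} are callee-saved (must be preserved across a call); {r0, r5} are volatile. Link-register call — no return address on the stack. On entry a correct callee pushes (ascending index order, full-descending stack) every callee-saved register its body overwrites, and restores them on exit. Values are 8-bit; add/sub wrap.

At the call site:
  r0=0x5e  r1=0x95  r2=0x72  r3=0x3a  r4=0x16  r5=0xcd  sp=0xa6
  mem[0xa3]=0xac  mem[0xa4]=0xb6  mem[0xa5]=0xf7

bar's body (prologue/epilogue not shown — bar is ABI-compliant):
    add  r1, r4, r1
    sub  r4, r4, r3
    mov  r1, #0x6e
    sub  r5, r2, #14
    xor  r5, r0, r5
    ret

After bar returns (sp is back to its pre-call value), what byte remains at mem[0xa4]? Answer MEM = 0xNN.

MEM = 0x16

prologue: push r1 → mem[0xa5]=0x95, sp=0xa5
prologue: push r4 → mem[0xa4]=0x16, sp=0xa4
body[0] add  r1, r4, r1 → r1=0xab
body[1] sub  r4, r4, r3 → r4=0xdc
body[2] mov  r1, #0x6e → r1=0x6e
body[3] sub  r5, r2, #14 → r5=0x64
body[4] xor  r5, r0, r5 → r5=0x3a
epilogue: pop r4=0x16, sp=0xa5
epilogue: pop r1=0x95, sp=0xa6
prologue pushed ['r1', 'r4'] at ['0xa5', '0xa4']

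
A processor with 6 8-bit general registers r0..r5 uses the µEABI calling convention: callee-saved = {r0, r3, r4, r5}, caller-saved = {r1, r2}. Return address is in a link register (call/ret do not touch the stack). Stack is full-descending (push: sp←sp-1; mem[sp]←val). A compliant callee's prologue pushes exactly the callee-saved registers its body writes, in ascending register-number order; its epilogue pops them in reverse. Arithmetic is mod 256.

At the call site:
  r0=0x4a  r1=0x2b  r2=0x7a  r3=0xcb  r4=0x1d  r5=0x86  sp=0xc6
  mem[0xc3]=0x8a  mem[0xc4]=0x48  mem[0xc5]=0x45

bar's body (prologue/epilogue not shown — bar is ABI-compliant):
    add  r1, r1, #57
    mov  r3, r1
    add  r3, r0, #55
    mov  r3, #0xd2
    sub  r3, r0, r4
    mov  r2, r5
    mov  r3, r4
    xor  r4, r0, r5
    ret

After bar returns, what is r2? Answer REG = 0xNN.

prologue: push r3 -> mem[0xc5]=0xcb, sp=0xc5
prologue: push r4 -> mem[0xc4]=0x1d, sp=0xc4
body[0] add  r1, r1, #57 -> r1=0x64
body[1] mov  r3, r1 -> r3=0x64
body[2] add  r3, r0, #55 -> r3=0x81
body[3] mov  r3, #0xd2 -> r3=0xd2
body[4] sub  r3, r0, r4 -> r3=0x2d
body[5] mov  r2, r5 -> r2=0x86
body[6] mov  r3, r4 -> r3=0x1d
body[7] xor  r4, r0, r5 -> r4=0xcc
epilogue: pop r4=0x1d, sp=0xc5
epilogue: pop r3=0xcb, sp=0xc6
r2 is caller-saved -> body value

REG = 0x86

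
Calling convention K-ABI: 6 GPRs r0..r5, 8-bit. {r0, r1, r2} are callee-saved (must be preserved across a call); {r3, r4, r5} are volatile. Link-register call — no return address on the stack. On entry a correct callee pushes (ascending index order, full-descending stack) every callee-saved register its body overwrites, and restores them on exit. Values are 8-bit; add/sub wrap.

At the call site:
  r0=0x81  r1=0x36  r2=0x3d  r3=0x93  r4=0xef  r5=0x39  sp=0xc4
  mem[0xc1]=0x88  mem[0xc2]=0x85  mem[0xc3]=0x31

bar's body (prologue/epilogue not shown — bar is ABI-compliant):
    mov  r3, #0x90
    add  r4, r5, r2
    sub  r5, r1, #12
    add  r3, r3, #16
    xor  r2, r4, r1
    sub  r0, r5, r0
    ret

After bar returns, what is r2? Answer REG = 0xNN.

prologue: push r0 → mem[0xc3]=0x81, sp=0xc3
prologue: push r2 → mem[0xc2]=0x3d, sp=0xc2
body[0] mov  r3, #0x90 → r3=0x90
body[1] add  r4, r5, r2 → r4=0x76
body[2] sub  r5, r1, #12 → r5=0x2a
body[3] add  r3, r3, #16 → r3=0xa0
body[4] xor  r2, r4, r1 → r2=0x40
body[5] sub  r0, r5, r0 → r0=0xa9
epilogue: pop r2=0x3d, sp=0xc3
epilogue: pop r0=0x81, sp=0xc4
r2 is callee-saved → restored

REG = 0x3d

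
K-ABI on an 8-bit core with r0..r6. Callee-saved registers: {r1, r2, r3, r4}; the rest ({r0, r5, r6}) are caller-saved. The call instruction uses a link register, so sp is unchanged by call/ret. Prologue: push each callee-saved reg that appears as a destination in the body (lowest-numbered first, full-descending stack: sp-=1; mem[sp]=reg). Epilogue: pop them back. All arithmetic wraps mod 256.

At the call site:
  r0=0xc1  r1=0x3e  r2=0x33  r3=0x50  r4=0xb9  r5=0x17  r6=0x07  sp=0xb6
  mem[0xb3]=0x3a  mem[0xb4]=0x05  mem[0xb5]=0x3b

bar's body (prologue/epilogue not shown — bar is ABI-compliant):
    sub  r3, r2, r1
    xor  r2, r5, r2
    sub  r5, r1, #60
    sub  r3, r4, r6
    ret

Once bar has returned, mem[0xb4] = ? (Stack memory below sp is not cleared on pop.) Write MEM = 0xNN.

MEM = 0x50

prologue: push r2 → mem[0xb5]=0x33, sp=0xb5
prologue: push r3 → mem[0xb4]=0x50, sp=0xb4
body[0] sub  r3, r2, r1 → r3=0xf5
body[1] xor  r2, r5, r2 → r2=0x24
body[2] sub  r5, r1, #60 → r5=0x02
body[3] sub  r3, r4, r6 → r3=0xb2
epilogue: pop r3=0x50, sp=0xb5
epilogue: pop r2=0x33, sp=0xb6
prologue pushed ['r2', 'r3'] at ['0xb5', '0xb4']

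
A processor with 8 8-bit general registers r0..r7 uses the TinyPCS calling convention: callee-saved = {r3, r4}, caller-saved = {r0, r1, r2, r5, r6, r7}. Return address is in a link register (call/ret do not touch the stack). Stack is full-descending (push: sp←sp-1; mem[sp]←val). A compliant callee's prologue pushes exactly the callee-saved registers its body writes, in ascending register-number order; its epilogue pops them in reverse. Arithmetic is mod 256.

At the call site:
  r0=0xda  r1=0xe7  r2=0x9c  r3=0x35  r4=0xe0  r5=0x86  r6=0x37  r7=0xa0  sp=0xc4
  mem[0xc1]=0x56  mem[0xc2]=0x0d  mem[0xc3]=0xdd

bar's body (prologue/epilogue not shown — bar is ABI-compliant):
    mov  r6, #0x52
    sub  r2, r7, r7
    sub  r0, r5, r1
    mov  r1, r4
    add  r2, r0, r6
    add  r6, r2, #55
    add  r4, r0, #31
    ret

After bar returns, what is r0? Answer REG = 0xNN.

REG = 0x9f

prologue: push r4 → mem[0xc3]=0xe0, sp=0xc3
body[0] mov  r6, #0x52 → r6=0x52
body[1] sub  r2, r7, r7 → r2=0x00
body[2] sub  r0, r5, r1 → r0=0x9f
body[3] mov  r1, r4 → r1=0xe0
body[4] add  r2, r0, r6 → r2=0xf1
body[5] add  r6, r2, #55 → r6=0x28
body[6] add  r4, r0, #31 → r4=0xbe
epilogue: pop r4=0xe0, sp=0xc4
r0 is caller-saved → body value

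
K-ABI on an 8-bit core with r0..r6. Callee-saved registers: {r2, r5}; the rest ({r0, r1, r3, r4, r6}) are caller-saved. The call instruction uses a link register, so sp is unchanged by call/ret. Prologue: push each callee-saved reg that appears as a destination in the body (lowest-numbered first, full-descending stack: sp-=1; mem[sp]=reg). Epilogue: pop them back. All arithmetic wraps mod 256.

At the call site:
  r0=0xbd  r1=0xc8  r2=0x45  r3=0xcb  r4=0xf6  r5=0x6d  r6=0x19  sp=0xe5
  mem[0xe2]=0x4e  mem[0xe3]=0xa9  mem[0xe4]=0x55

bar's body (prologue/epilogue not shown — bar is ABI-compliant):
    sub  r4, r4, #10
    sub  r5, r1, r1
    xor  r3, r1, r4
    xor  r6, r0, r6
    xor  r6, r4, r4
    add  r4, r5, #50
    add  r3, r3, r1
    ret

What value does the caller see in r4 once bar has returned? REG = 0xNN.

prologue: push r5 → mem[0xe4]=0x6d, sp=0xe4
body[0] sub  r4, r4, #10 → r4=0xec
body[1] sub  r5, r1, r1 → r5=0x00
body[2] xor  r3, r1, r4 → r3=0x24
body[3] xor  r6, r0, r6 → r6=0xa4
body[4] xor  r6, r4, r4 → r6=0x00
body[5] add  r4, r5, #50 → r4=0x32
body[6] add  r3, r3, r1 → r3=0xec
epilogue: pop r5=0x6d, sp=0xe5
r4 is caller-saved → body value

REG = 0x32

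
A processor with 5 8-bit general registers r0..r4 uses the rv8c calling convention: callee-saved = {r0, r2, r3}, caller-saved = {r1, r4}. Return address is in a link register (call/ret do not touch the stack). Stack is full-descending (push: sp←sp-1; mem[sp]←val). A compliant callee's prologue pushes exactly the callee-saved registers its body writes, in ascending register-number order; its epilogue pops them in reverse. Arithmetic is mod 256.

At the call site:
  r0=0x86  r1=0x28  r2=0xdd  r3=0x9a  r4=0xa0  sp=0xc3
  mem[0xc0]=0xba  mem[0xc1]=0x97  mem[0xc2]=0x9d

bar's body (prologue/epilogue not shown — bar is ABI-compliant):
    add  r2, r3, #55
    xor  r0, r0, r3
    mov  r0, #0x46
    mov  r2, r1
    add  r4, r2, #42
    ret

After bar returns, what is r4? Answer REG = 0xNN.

REG = 0x52

prologue: push r0 → mem[0xc2]=0x86, sp=0xc2
prologue: push r2 → mem[0xc1]=0xdd, sp=0xc1
body[0] add  r2, r3, #55 → r2=0xd1
body[1] xor  r0, r0, r3 → r0=0x1c
body[2] mov  r0, #0x46 → r0=0x46
body[3] mov  r2, r1 → r2=0x28
body[4] add  r4, r2, #42 → r4=0x52
epilogue: pop r2=0xdd, sp=0xc2
epilogue: pop r0=0x86, sp=0xc3
r4 is caller-saved → body value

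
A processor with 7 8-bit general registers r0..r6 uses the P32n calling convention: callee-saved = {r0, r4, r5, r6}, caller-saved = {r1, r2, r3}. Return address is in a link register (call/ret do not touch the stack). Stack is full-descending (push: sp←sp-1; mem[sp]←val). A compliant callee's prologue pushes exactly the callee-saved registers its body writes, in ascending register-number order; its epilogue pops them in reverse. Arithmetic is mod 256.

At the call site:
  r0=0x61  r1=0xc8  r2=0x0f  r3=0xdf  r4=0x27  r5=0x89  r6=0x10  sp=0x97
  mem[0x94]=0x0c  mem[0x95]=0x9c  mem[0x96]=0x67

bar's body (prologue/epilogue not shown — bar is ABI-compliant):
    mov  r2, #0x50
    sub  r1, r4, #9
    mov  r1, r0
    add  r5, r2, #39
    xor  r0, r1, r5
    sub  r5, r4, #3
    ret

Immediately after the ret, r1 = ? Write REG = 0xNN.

REG = 0x61

prologue: push r0 -> mem[0x96]=0x61, sp=0x96
prologue: push r5 -> mem[0x95]=0x89, sp=0x95
body[0] mov  r2, #0x50 -> r2=0x50
body[1] sub  r1, r4, #9 -> r1=0x1e
body[2] mov  r1, r0 -> r1=0x61
body[3] add  r5, r2, #39 -> r5=0x77
body[4] xor  r0, r1, r5 -> r0=0x16
body[5] sub  r5, r4, #3 -> r5=0x24
epilogue: pop r5=0x89, sp=0x96
epilogue: pop r0=0x61, sp=0x97
r1 is caller-saved -> body value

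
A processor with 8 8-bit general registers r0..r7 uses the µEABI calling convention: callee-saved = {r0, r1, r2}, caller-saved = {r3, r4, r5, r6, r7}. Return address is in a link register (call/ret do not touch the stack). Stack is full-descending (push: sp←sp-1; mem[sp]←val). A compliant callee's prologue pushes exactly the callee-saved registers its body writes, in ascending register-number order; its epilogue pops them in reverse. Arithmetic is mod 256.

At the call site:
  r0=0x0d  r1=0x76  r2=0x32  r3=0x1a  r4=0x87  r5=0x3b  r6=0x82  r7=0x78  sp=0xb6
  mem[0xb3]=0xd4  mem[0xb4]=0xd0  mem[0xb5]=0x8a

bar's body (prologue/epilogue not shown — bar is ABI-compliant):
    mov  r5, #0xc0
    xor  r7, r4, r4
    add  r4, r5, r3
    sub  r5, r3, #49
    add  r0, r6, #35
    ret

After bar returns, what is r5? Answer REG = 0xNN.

prologue: push r0 -> mem[0xb5]=0x0d, sp=0xb5
body[0] mov  r5, #0xc0 -> r5=0xc0
body[1] xor  r7, r4, r4 -> r7=0x00
body[2] add  r4, r5, r3 -> r4=0xda
body[3] sub  r5, r3, #49 -> r5=0xe9
body[4] add  r0, r6, #35 -> r0=0xa5
epilogue: pop r0=0x0d, sp=0xb6
r5 is caller-saved -> body value

REG = 0xe9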